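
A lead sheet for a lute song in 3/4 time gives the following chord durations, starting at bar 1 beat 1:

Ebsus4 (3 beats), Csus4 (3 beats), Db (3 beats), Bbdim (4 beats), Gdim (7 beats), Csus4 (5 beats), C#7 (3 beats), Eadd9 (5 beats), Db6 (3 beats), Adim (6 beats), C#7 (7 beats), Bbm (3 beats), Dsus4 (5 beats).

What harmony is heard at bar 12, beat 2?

Db6

Beat 2 of bar 12 is beat (12−1)×3 + 2 = 35 overall.
Running totals: Ebsus4 ends at 3, Csus4 ends at 6, Db ends at 9, Bbdim ends at 13, Gdim ends at 20, Csus4 ends at 25, C#7 ends at 28, Eadd9 ends at 33, Db6 ends at 36.
Beat 35 falls within Db6.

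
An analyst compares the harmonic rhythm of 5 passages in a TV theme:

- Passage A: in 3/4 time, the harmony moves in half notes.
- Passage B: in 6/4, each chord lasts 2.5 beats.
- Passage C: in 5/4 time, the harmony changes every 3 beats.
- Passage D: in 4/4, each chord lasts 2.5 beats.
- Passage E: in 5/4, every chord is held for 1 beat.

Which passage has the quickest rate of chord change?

A: each chord is 2 beats in 3/4, so 1.5 per bar.
B: each chord is 2.5 beats in 6/4, so 2.4 per bar.
C: each chord is 3 beats in 5/4, so 5/3 per bar.
D: each chord is 2.5 beats in 4/4, so 1.6 per bar.
E: each chord is 1 beat in 5/4, so 5 per bar.
Fastest is E at 5 chords/bar.

Passage E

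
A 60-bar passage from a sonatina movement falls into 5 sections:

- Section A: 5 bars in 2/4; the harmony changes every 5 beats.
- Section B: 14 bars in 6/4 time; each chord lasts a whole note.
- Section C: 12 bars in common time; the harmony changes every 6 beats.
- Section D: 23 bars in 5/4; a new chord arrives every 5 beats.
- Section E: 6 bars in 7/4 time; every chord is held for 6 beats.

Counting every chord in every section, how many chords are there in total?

A: 5·2 = 10 beats, 10/5 = 2 chords.
B: 14·6 = 84 beats, 84/4 = 21 chords.
C: 12·4 = 48 beats, 48/6 = 8 chords.
D: 23·5 = 115 beats, 115/5 = 23 chords.
E: 6·7 = 42 beats, 42/6 = 7 chords.
Total: 2 + 21 + 8 + 23 + 7 = 61.

61 chords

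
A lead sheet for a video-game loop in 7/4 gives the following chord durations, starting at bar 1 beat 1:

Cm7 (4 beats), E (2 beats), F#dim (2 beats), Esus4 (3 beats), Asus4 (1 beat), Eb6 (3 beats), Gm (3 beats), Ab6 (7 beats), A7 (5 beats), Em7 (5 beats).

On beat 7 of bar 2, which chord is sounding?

Eb6

Beat 7 of bar 2 is beat (2−1)×7 + 7 = 14 overall.
Running totals: Cm7 ends at 4, E ends at 6, F#dim ends at 8, Esus4 ends at 11, Asus4 ends at 12, Eb6 ends at 15.
Beat 14 falls within Eb6.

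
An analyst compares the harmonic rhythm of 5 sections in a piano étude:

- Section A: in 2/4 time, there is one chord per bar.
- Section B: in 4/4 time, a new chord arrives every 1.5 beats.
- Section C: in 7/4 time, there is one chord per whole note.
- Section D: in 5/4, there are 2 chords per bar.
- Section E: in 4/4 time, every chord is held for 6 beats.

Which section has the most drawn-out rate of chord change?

A: 2/2 = 1 chord/bar.
B: 4/1.5 = 8/3 chords/bar.
C: 7/4 = 1.75 chords/bar.
D: 5/2.5 = 2 chords/bar.
E: 4/6 = 2/3 chords/bar.
Slowest is E at 2/3 chords/bar.

Section E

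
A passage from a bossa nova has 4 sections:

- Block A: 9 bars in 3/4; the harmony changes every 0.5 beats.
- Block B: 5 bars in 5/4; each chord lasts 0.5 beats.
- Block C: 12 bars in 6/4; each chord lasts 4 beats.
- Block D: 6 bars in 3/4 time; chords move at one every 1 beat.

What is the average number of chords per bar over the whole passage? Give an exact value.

A: 9 bars of 3 beats is 27 beats; at 0.5 beats each that's 54 chords.
B: 5 bars of 5 beats is 25 beats; at 0.5 beats each that's 50 chords.
C: 12 bars of 6 beats is 72 beats; at 4 beats each that's 18 chords.
D: 6 bars of 3 beats is 18 beats; at 1 beat each that's 18 chords.
Overall: 140 chords over 32 bars → 140/32 = 4.375 chords per bar.

4.375 chords per bar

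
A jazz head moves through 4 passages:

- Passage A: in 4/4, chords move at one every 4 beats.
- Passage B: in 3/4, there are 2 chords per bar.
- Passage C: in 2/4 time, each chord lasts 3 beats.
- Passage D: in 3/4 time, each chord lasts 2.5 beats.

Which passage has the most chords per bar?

Passage B

A: each chord is 4 beats in 4/4, so 1 per bar.
B: each chord is 1.5 beats in 3/4, so 2 per bar.
C: each chord is 3 beats in 2/4, so 2/3 per bar.
D: each chord is 2.5 beats in 3/4, so 1.2 per bar.
Fastest is B at 2 chords/bar.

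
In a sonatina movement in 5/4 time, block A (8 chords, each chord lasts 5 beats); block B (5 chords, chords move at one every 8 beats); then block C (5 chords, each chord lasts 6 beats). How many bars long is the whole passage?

A: 8 × 5 = 40 beats = 8 bars.
B: 5 × 8 = 40 beats = 8 bars.
C: 5 × 6 = 30 beats = 6 bars.
Total: 8 + 8 + 6 = 22 bars.

22 bars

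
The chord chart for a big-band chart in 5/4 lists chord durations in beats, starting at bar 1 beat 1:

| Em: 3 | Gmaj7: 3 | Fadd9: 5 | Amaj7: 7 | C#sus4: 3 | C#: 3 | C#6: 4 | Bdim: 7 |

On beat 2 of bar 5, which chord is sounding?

Beat 2 of bar 5 is beat (5−1)×5 + 2 = 22 overall.
Running totals: Em ends at 3, Gmaj7 ends at 6, Fadd9 ends at 11, Amaj7 ends at 18, C#sus4 ends at 21, C# ends at 24.
Beat 22 falls within C#.

C#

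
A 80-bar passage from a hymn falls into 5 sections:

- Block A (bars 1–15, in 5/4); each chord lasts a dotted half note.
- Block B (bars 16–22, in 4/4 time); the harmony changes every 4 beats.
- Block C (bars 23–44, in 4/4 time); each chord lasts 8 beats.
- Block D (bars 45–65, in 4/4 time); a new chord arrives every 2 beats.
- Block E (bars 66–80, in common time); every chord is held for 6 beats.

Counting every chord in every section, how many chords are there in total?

A: 15·5 = 75 beats, 75/3 = 25 chords.
B: 7·4 = 28 beats, 28/4 = 7 chords.
C: 22·4 = 88 beats, 88/8 = 11 chords.
D: 21·4 = 84 beats, 84/2 = 42 chords.
E: 15·4 = 60 beats, 60/6 = 10 chords.
Total: 25 + 7 + 11 + 42 + 10 = 95.

95 chords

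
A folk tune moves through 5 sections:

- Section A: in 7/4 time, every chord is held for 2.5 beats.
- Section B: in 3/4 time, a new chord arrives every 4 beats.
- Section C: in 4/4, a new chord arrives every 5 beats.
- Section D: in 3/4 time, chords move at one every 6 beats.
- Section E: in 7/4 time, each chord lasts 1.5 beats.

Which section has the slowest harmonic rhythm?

Section D

A: 7/2.5 = 2.8 chords/bar.
B: 3/4 = 0.75 chords/bar.
C: 4/5 = 0.8 chords/bar.
D: 3/6 = 0.5 chords/bar.
E: 7/1.5 = 14/3 chords/bar.
Slowest is D at 0.5 chords/bar.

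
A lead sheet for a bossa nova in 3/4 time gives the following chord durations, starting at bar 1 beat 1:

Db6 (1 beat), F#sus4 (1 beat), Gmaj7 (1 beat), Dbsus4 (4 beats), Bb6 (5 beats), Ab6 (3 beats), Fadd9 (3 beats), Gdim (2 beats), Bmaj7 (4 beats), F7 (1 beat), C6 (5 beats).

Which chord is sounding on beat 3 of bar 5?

Ab6

Beat 3 of bar 5 is beat (5−1)×3 + 3 = 15 overall.
Running totals: Db6 ends at 1, F#sus4 ends at 2, Gmaj7 ends at 3, Dbsus4 ends at 7, Bb6 ends at 12, Ab6 ends at 15.
Beat 15 falls within Ab6.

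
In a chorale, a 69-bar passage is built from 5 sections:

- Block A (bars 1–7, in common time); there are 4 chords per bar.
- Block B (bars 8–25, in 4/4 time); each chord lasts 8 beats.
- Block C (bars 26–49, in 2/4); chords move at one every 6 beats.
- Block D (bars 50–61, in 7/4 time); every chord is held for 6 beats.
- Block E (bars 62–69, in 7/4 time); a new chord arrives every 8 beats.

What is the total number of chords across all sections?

66 chords

A has 28 beats and chords last 1 each, so 28 chords.
B has 72 beats and chords last 8 each, so 9 chords.
C has 48 beats and chords last 6 each, so 8 chords.
D has 84 beats and chords last 6 each, so 14 chords.
E has 56 beats and chords last 8 each, so 7 chords.
Total: 28 + 9 + 8 + 14 + 7 = 66.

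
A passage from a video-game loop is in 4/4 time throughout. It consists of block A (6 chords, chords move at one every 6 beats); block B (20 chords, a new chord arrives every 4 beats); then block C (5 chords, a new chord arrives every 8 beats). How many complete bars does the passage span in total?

A: 6 × 6 = 36 beats = 9 bars.
B: 20 × 4 = 80 beats = 20 bars.
C: 5 × 8 = 40 beats = 10 bars.
Total: 9 + 20 + 10 = 39 bars.

39 bars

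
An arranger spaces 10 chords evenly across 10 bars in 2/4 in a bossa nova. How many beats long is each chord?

2 beats

10 bars × 2 beats/bar = 20 beats total.
20 beats ÷ 10 chords = 2 beats per chord.
(That is a half note.)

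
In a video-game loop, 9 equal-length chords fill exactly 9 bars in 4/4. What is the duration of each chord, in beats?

4 beats

9 bars × 4 beats/bar = 36 beats total.
36 beats ÷ 9 chords = 4 beats per chord.
(That is a whole note.)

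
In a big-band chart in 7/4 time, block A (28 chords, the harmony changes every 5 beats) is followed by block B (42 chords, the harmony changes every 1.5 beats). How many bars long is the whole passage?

A: 28 × 5 = 140 beats = 20 bars.
B: 42 × 1.5 = 63 beats = 9 bars.
Total: 20 + 9 = 29 bars.

29 bars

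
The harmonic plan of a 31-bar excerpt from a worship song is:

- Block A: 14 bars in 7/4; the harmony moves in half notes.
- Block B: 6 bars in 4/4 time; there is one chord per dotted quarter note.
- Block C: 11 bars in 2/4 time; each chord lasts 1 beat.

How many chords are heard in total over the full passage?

87 chords

A: 14 bars × 7 beats = 98 beats; 2 beats/chord → 49 chords.
B: 6 bars × 4 beats = 24 beats; 1.5 beats/chord → 16 chords.
C: 11 bars × 2 beats = 22 beats; 1 beat/chord → 22 chords.
Total: 49 + 16 + 22 = 87.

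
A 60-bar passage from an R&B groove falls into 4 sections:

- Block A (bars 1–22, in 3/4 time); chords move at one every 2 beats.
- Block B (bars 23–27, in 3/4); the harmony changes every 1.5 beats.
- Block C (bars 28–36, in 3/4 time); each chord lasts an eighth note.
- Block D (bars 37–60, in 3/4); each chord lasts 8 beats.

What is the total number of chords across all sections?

A: 22 bars × 3 beats = 66 beats; 2 beats/chord → 33 chords.
B: 5 bars × 3 beats = 15 beats; 1.5 beats/chord → 10 chords.
C: 9 bars × 3 beats = 27 beats; 0.5 beats/chord → 54 chords.
D: 24 bars × 3 beats = 72 beats; 8 beats/chord → 9 chords.
Total: 33 + 10 + 54 + 9 = 106.

106 chords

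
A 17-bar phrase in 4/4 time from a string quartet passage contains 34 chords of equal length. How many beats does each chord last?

2 beats

17 bars × 4 beats/bar = 68 beats total.
68 beats ÷ 34 chords = 2 beats per chord.
(That is a half note.)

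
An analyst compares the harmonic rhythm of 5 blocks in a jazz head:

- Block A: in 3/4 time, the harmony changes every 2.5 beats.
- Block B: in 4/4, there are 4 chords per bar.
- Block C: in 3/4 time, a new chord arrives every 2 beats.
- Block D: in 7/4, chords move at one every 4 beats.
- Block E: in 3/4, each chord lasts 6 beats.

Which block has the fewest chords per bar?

A: 3/2.5 = 1.2 chords/bar.
B: 4/1 = 4 chords/bar.
C: 3/2 = 1.5 chords/bar.
D: 7/4 = 1.75 chords/bar.
E: 3/6 = 0.5 chords/bar.
Slowest is E at 0.5 chords/bar.

Block E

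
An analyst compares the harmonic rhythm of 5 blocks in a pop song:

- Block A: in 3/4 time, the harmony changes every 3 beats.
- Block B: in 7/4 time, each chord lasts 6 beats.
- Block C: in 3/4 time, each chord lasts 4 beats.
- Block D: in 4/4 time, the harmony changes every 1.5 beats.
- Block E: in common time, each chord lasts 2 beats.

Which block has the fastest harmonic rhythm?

A: each chord is 3 beats in 3/4, so 1 per bar.
B: each chord is 6 beats in 7/4, so 7/6 per bar.
C: each chord is 4 beats in 3/4, so 0.75 per bar.
D: each chord is 1.5 beats in 4/4, so 8/3 per bar.
E: each chord is 2 beats in 4/4, so 2 per bar.
Fastest is D at 8/3 chords/bar.

Block D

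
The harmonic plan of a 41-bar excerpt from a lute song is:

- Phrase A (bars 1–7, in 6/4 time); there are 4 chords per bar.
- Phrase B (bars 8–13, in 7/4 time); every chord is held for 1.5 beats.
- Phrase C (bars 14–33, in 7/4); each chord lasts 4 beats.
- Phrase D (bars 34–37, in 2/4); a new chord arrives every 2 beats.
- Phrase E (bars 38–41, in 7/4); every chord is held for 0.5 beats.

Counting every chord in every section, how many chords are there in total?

151 chords

A has 42 beats and chords last 1.5 each, so 28 chords.
B has 42 beats and chords last 1.5 each, so 28 chords.
C has 140 beats and chords last 4 each, so 35 chords.
D has 8 beats and chords last 2 each, so 4 chords.
E has 28 beats and chords last 0.5 each, so 56 chords.
Total: 28 + 28 + 35 + 4 + 56 = 151.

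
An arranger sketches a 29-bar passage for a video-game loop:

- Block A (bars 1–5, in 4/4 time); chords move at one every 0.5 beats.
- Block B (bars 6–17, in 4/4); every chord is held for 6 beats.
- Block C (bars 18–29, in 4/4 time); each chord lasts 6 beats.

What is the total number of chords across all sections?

A: 5·4 = 20 beats, 20/0.5 = 40 chords.
B: 12·4 = 48 beats, 48/6 = 8 chords.
C: 12·4 = 48 beats, 48/6 = 8 chords.
Total: 40 + 8 + 8 = 56.

56 chords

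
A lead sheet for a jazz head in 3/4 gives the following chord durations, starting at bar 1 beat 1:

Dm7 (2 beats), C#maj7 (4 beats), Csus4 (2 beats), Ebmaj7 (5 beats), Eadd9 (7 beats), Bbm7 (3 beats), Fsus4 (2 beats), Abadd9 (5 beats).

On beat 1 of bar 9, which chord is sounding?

Beat 1 of bar 9 is beat (9−1)×3 + 1 = 25 overall.
Running totals: Dm7 ends at 2, C#maj7 ends at 6, Csus4 ends at 8, Ebmaj7 ends at 13, Eadd9 ends at 20, Bbm7 ends at 23, Fsus4 ends at 25.
Beat 25 falls within Fsus4.

Fsus4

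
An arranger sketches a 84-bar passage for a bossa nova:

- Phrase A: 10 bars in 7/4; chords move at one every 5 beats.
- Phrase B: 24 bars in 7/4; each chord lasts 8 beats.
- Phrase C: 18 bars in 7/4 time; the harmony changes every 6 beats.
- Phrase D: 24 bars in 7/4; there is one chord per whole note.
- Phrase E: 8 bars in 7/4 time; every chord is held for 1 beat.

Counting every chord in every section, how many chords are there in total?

154 chords

A has 70 beats and chords last 5 each, so 14 chords.
B has 168 beats and chords last 8 each, so 21 chords.
C has 126 beats and chords last 6 each, so 21 chords.
D has 168 beats and chords last 4 each, so 42 chords.
E has 56 beats and chords last 1 each, so 56 chords.
Total: 14 + 21 + 21 + 42 + 56 = 154.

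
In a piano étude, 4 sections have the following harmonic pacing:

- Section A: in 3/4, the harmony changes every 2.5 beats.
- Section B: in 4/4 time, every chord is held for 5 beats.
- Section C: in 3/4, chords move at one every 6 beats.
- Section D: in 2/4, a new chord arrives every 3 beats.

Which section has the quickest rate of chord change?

A: 3/2.5 = 1.2 chords/bar.
B: 4/5 = 0.8 chords/bar.
C: 3/6 = 0.5 chords/bar.
D: 2/3 = 2/3 chords/bar.
Fastest is A at 1.2 chords/bar.

Section A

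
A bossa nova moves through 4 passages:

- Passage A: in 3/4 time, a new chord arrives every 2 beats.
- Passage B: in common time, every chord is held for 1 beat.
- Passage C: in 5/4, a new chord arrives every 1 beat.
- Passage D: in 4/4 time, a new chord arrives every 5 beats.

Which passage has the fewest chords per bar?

A: each chord is 2 beats in 3/4, so 1.5 per bar.
B: each chord is 1 beat in 4/4, so 4 per bar.
C: each chord is 1 beat in 5/4, so 5 per bar.
D: each chord is 5 beats in 4/4, so 0.8 per bar.
Slowest is D at 0.8 chords/bar.

Passage D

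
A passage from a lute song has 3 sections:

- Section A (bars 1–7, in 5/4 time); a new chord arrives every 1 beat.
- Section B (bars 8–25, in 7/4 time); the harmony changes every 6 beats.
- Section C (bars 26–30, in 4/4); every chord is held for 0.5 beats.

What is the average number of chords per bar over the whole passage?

A: 7 bars of 5 beats is 35 beats; at 1 beat each that's 35 chords.
B: 18 bars of 7 beats is 126 beats; at 6 beats each that's 21 chords.
C: 5 bars of 4 beats is 20 beats; at 0.5 beats each that's 40 chords.
Overall: 96 chords over 30 bars → 96/30 = 3.2 chords per bar.

3.2 chords per bar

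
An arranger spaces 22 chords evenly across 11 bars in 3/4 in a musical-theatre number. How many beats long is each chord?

1.5 beats

11 bars × 3 beats/bar = 33 beats total.
33 beats ÷ 22 chords = 1.5 beats per chord.
(That is a dotted quarter note.)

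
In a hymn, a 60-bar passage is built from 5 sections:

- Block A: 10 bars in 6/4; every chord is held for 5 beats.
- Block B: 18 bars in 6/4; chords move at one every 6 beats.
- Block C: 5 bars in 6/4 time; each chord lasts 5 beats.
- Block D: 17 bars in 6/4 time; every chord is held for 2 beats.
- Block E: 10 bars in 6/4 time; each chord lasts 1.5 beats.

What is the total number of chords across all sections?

127 chords

A: 10·6 = 60 beats, 60/5 = 12 chords.
B: 18·6 = 108 beats, 108/6 = 18 chords.
C: 5·6 = 30 beats, 30/5 = 6 chords.
D: 17·6 = 102 beats, 102/2 = 51 chords.
E: 10·6 = 60 beats, 60/1.5 = 40 chords.
Total: 12 + 18 + 6 + 51 + 40 = 127.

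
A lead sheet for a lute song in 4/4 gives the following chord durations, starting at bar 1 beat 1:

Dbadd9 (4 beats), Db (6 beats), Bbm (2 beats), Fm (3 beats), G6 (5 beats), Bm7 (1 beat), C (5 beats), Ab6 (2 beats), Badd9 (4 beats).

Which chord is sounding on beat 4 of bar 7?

Ab6

Beat 4 of bar 7 is beat (7−1)×4 + 4 = 28 overall.
Running totals: Dbadd9 ends at 4, Db ends at 10, Bbm ends at 12, Fm ends at 15, G6 ends at 20, Bm7 ends at 21, C ends at 26, Ab6 ends at 28.
Beat 28 falls within Ab6.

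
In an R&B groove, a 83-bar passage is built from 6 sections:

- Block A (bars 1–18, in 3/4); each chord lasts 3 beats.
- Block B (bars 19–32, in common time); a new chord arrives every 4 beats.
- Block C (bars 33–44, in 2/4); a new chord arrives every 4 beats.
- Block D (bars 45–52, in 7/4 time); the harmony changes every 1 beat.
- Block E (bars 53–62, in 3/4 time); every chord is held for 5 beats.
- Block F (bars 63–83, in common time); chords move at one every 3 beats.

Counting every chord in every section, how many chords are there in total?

128 chords

A: 18·3 = 54 beats, 54/3 = 18 chords.
B: 14·4 = 56 beats, 56/4 = 14 chords.
C: 12·2 = 24 beats, 24/4 = 6 chords.
D: 8·7 = 56 beats, 56/1 = 56 chords.
E: 10·3 = 30 beats, 30/5 = 6 chords.
F: 21·4 = 84 beats, 84/3 = 28 chords.
Total: 18 + 14 + 6 + 56 + 6 + 28 = 128.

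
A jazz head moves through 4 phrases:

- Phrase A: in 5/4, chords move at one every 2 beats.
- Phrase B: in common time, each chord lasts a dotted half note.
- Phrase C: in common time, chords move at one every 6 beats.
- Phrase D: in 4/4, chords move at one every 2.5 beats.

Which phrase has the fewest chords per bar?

A: each chord is 2 beats in 5/4, so 2.5 per bar.
B: each chord is 3 beats in 4/4, so 4/3 per bar.
C: each chord is 6 beats in 4/4, so 2/3 per bar.
D: each chord is 2.5 beats in 4/4, so 1.6 per bar.
Slowest is C at 2/3 chords/bar.

Phrase C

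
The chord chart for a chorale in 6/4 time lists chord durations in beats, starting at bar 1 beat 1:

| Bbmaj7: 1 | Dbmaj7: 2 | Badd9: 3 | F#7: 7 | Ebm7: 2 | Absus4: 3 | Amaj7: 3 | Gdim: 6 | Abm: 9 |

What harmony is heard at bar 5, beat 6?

Abm

Beat 6 of bar 5 is beat (5−1)×6 + 6 = 30 overall.
Running totals: Bbmaj7 ends at 1, Dbmaj7 ends at 3, Badd9 ends at 6, F#7 ends at 13, Ebm7 ends at 15, Absus4 ends at 18, Amaj7 ends at 21, Gdim ends at 27, Abm ends at 36.
Beat 30 falls within Abm.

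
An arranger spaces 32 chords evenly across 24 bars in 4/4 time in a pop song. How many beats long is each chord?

3 beats

24 bars × 4 beats/bar = 96 beats total.
96 beats ÷ 32 chords = 3 beats per chord.
(That is a dotted half note.)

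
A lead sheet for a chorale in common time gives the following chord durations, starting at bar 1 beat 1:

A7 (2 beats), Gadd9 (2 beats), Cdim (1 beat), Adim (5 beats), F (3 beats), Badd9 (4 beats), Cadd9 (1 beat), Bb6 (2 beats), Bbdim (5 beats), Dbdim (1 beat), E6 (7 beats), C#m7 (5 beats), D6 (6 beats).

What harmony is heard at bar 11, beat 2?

D6

Beat 2 of bar 11 is beat (11−1)×4 + 2 = 42 overall.
Running totals: A7 ends at 2, Gadd9 ends at 4, Cdim ends at 5, Adim ends at 10, F ends at 13, Badd9 ends at 17, Cadd9 ends at 18, Bb6 ends at 20, Bbdim ends at 25, Dbdim ends at 26, E6 ends at 33, C#m7 ends at 38, D6 ends at 44.
Beat 42 falls within D6.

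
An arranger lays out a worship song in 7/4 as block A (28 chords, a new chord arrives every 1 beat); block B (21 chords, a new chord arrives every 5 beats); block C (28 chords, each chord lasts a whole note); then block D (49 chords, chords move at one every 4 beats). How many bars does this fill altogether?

63 bars

A: 28 × 1 = 28 beats = 4 bars.
B: 21 × 5 = 105 beats = 15 bars.
C: 28 × 4 = 112 beats = 16 bars.
D: 49 × 4 = 196 beats = 28 bars.
Total: 4 + 15 + 16 + 28 = 63 bars.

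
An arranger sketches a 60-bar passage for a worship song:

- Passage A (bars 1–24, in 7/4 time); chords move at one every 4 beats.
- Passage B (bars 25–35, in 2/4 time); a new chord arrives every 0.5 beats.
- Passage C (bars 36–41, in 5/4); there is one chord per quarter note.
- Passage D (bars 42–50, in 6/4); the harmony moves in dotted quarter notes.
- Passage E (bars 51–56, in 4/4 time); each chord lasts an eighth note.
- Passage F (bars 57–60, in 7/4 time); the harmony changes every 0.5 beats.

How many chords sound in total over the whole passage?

256 chords

A: 24 bars × 7 beats = 168 beats; 4 beats/chord → 42 chords.
B: 11 bars × 2 beats = 22 beats; 0.5 beats/chord → 44 chords.
C: 6 bars × 5 beats = 30 beats; 1 beat/chord → 30 chords.
D: 9 bars × 6 beats = 54 beats; 1.5 beats/chord → 36 chords.
E: 6 bars × 4 beats = 24 beats; 0.5 beats/chord → 48 chords.
F: 4 bars × 7 beats = 28 beats; 0.5 beats/chord → 56 chords.
Total: 42 + 44 + 30 + 36 + 48 + 56 = 256.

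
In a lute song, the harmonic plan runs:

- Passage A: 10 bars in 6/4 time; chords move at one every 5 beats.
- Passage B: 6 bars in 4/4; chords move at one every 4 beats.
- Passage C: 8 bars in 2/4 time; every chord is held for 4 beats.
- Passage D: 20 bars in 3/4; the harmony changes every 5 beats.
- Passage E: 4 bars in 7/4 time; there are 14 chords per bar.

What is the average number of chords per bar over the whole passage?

1.875 chords per bar

A: 10 × 6 = 60 beats ÷ 5 = 12 chords.
B: 6 × 4 = 24 beats ÷ 4 = 6 chords.
C: 8 × 2 = 16 beats ÷ 4 = 4 chords.
D: 20 × 3 = 60 beats ÷ 5 = 12 chords.
E: 4 × 7 = 28 beats ÷ 0.5 = 56 chords.
Overall: 90 chords over 48 bars → 90/48 = 1.875 chords per bar.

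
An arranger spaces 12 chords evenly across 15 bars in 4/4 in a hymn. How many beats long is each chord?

5 beats

15 bars × 4 beats/bar = 60 beats total.
60 beats ÷ 12 chords = 5 beats per chord.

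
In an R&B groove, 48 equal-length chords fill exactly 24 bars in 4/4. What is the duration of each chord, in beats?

24 bars × 4 beats/bar = 96 beats total.
96 beats ÷ 48 chords = 2 beats per chord.
(That is a half note.)

2 beats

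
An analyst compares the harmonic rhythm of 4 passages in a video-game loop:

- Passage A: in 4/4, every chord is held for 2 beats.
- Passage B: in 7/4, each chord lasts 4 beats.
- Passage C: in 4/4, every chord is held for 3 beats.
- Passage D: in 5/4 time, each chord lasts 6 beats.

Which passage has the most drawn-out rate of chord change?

A: 4 beats/bar ÷ 2 beats/chord = 2 chords/bar.
B: 7 beats/bar ÷ 4 beats/chord = 1.75 chords/bar.
C: 4 beats/bar ÷ 3 beats/chord = 4/3 chords/bar.
D: 5 beats/bar ÷ 6 beats/chord = 5/6 chords/bar.
Slowest is D at 5/6 chords/bar.

Passage D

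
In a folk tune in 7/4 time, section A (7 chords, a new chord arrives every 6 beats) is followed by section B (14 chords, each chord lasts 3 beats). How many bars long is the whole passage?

A: 7 × 6 = 42 beats = 6 bars.
B: 14 × 3 = 42 beats = 6 bars.
Total: 6 + 6 = 12 bars.

12 bars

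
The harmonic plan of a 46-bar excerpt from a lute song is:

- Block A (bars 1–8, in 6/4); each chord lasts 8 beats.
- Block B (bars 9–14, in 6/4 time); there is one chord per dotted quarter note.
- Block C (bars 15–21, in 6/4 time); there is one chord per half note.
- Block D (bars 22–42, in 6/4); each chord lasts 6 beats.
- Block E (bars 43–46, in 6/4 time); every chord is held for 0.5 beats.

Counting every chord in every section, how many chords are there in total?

120 chords

A: 8 bars × 6 beats = 48 beats; 8 beats/chord → 6 chords.
B: 6 bars × 6 beats = 36 beats; 1.5 beats/chord → 24 chords.
C: 7 bars × 6 beats = 42 beats; 2 beats/chord → 21 chords.
D: 21 bars × 6 beats = 126 beats; 6 beats/chord → 21 chords.
E: 4 bars × 6 beats = 24 beats; 0.5 beats/chord → 48 chords.
Total: 6 + 24 + 21 + 21 + 48 = 120.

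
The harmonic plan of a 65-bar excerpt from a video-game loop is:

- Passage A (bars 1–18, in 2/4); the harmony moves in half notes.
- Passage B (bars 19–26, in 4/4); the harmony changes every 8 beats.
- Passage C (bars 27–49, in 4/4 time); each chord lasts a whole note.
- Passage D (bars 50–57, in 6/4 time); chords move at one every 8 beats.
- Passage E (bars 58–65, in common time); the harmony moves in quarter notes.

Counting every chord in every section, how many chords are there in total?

A: 18·2 = 36 beats, 36/2 = 18 chords.
B: 8·4 = 32 beats, 32/8 = 4 chords.
C: 23·4 = 92 beats, 92/4 = 23 chords.
D: 8·6 = 48 beats, 48/8 = 6 chords.
E: 8·4 = 32 beats, 32/1 = 32 chords.
Total: 18 + 4 + 23 + 6 + 32 = 83.

83 chords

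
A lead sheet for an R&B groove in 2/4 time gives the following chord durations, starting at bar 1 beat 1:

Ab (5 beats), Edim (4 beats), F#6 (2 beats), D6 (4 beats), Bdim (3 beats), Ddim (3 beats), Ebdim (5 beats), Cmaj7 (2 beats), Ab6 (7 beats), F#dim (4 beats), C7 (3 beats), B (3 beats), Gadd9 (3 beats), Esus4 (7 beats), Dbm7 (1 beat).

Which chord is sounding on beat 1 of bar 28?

Beat 1 of bar 28 is beat (28−1)×2 + 1 = 55 overall.
Running totals: Ab ends at 5, Edim ends at 9, F#6 ends at 11, D6 ends at 15, Bdim ends at 18, Ddim ends at 21, Ebdim ends at 26, Cmaj7 ends at 28, Ab6 ends at 35, F#dim ends at 39, C7 ends at 42, B ends at 45, Gadd9 ends at 48, Esus4 ends at 55.
Beat 55 falls within Esus4.

Esus4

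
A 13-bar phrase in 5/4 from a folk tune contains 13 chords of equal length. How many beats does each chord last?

13 bars × 5 beats/bar = 65 beats total.
65 beats ÷ 13 chords = 5 beats per chord.

5 beats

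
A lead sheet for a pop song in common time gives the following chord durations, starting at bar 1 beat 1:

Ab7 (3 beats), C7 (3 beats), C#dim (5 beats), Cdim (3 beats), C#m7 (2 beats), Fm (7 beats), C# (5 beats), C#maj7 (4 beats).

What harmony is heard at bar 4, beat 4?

Beat 4 of bar 4 is beat (4−1)×4 + 4 = 16 overall.
Running totals: Ab7 ends at 3, C7 ends at 6, C#dim ends at 11, Cdim ends at 14, C#m7 ends at 16.
Beat 16 falls within C#m7.

C#m7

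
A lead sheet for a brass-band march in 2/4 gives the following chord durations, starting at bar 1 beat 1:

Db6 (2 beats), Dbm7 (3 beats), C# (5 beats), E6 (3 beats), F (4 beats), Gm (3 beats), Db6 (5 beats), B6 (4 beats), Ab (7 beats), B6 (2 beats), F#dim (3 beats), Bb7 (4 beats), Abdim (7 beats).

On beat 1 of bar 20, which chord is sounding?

Beat 1 of bar 20 is beat (20−1)×2 + 1 = 39 overall.
Running totals: Db6 ends at 2, Dbm7 ends at 5, C# ends at 10, E6 ends at 13, F ends at 17, Gm ends at 20, Db6 ends at 25, B6 ends at 29, Ab ends at 36, B6 ends at 38, F#dim ends at 41.
Beat 39 falls within F#dim.

F#dim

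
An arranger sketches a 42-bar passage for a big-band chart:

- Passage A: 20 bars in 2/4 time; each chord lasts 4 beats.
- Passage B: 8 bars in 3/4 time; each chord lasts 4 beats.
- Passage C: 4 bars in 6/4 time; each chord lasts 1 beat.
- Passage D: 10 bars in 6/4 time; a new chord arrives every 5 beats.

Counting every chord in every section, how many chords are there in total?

A: 20·2 = 40 beats, 40/4 = 10 chords.
B: 8·3 = 24 beats, 24/4 = 6 chords.
C: 4·6 = 24 beats, 24/1 = 24 chords.
D: 10·6 = 60 beats, 60/5 = 12 chords.
Total: 10 + 6 + 24 + 12 = 52.

52 chords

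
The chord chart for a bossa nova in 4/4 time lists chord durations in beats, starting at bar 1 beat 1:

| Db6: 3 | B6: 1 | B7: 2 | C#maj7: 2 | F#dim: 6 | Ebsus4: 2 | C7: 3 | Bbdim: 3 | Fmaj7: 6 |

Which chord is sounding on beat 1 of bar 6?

Beat 1 of bar 6 is beat (6−1)×4 + 1 = 21 overall.
Running totals: Db6 ends at 3, B6 ends at 4, B7 ends at 6, C#maj7 ends at 8, F#dim ends at 14, Ebsus4 ends at 16, C7 ends at 19, Bbdim ends at 22.
Beat 21 falls within Bbdim.

Bbdim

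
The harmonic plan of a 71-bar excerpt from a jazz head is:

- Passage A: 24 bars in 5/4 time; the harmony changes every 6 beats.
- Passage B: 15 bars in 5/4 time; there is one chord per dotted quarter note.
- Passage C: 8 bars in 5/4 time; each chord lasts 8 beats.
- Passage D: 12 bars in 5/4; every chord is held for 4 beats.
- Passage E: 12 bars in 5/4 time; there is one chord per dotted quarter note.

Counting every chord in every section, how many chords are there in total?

130 chords

A has 120 beats and chords last 6 each, so 20 chords.
B has 75 beats and chords last 1.5 each, so 50 chords.
C has 40 beats and chords last 8 each, so 5 chords.
D has 60 beats and chords last 4 each, so 15 chords.
E has 60 beats and chords last 1.5 each, so 40 chords.
Total: 20 + 50 + 5 + 15 + 40 = 130.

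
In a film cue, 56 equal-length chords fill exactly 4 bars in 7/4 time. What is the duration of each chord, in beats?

0.5 beats

4 bars × 7 beats/bar = 28 beats total.
28 beats ÷ 56 chords = 0.5 beats per chord.
(That is an eighth note.)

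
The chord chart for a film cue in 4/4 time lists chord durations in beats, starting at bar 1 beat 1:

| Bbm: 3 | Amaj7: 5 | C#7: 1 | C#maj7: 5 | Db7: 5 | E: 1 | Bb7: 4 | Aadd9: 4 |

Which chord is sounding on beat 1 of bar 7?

Beat 1 of bar 7 is beat (7−1)×4 + 1 = 25 overall.
Running totals: Bbm ends at 3, Amaj7 ends at 8, C#7 ends at 9, C#maj7 ends at 14, Db7 ends at 19, E ends at 20, Bb7 ends at 24, Aadd9 ends at 28.
Beat 25 falls within Aadd9.

Aadd9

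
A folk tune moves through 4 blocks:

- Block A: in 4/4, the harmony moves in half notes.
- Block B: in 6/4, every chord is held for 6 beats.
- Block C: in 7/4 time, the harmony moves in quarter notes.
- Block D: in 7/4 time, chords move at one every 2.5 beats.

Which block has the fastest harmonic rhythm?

Block C

A: each chord is 2 beats in 4/4, so 2 per bar.
B: each chord is 6 beats in 6/4, so 1 per bar.
C: each chord is 1 beat in 7/4, so 7 per bar.
D: each chord is 2.5 beats in 7/4, so 2.8 per bar.
Fastest is C at 7 chords/bar.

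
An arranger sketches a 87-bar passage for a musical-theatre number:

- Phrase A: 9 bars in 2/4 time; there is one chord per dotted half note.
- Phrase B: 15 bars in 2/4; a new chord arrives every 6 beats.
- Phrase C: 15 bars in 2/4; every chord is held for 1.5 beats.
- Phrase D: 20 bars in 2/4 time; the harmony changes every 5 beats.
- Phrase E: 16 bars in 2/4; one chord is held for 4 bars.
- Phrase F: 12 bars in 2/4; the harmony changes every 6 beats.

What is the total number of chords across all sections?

47 chords

A: 9 bars × 2 beats = 18 beats; 3 beats/chord → 6 chords.
B: 15 bars × 2 beats = 30 beats; 6 beats/chord → 5 chords.
C: 15 bars × 2 beats = 30 beats; 1.5 beats/chord → 20 chords.
D: 20 bars × 2 beats = 40 beats; 5 beats/chord → 8 chords.
E: 16 bars × 2 beats = 32 beats; 8 beats/chord → 4 chords.
F: 12 bars × 2 beats = 24 beats; 6 beats/chord → 4 chords.
Total: 6 + 5 + 20 + 8 + 4 + 4 = 47.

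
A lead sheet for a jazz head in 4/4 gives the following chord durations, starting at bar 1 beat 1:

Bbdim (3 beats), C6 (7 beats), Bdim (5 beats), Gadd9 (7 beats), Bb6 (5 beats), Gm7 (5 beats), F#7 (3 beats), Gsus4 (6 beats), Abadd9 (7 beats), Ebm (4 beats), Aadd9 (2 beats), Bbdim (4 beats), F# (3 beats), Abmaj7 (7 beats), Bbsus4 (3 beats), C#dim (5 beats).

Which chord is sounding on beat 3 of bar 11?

Beat 3 of bar 11 is beat (11−1)×4 + 3 = 43 overall.
Running totals: Bbdim ends at 3, C6 ends at 10, Bdim ends at 15, Gadd9 ends at 22, Bb6 ends at 27, Gm7 ends at 32, F#7 ends at 35, Gsus4 ends at 41, Abadd9 ends at 48.
Beat 43 falls within Abadd9.

Abadd9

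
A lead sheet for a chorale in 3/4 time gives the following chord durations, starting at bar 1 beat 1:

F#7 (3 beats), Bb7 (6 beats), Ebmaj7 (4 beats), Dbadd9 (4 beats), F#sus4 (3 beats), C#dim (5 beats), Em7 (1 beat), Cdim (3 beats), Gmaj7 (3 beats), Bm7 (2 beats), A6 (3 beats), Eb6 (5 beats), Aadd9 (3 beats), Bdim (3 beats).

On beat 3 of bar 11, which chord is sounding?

Bm7

Beat 3 of bar 11 is beat (11−1)×3 + 3 = 33 overall.
Running totals: F#7 ends at 3, Bb7 ends at 9, Ebmaj7 ends at 13, Dbadd9 ends at 17, F#sus4 ends at 20, C#dim ends at 25, Em7 ends at 26, Cdim ends at 29, Gmaj7 ends at 32, Bm7 ends at 34.
Beat 33 falls within Bm7.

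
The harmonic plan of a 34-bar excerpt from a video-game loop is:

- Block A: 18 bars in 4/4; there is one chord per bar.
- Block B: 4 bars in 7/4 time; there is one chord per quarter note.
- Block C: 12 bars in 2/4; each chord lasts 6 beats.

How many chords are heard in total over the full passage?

A: 18 bars × 4 beats = 72 beats; 4 beats/chord → 18 chords.
B: 4 bars × 7 beats = 28 beats; 1 beat/chord → 28 chords.
C: 12 bars × 2 beats = 24 beats; 6 beats/chord → 4 chords.
Total: 18 + 28 + 4 = 50.

50 chords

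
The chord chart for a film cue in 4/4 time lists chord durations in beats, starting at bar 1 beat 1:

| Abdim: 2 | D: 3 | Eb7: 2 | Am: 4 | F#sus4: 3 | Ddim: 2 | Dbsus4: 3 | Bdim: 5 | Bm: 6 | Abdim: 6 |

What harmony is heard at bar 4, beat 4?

Beat 4 of bar 4 is beat (4−1)×4 + 4 = 16 overall.
Running totals: Abdim ends at 2, D ends at 5, Eb7 ends at 7, Am ends at 11, F#sus4 ends at 14, Ddim ends at 16.
Beat 16 falls within Ddim.

Ddim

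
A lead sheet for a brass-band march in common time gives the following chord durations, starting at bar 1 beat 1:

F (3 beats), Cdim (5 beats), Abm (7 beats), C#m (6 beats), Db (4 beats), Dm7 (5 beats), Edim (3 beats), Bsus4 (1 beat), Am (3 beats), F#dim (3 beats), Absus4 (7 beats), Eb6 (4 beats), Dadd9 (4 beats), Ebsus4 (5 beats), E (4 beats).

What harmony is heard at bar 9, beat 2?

Bsus4

Beat 2 of bar 9 is beat (9−1)×4 + 2 = 34 overall.
Running totals: F ends at 3, Cdim ends at 8, Abm ends at 15, C#m ends at 21, Db ends at 25, Dm7 ends at 30, Edim ends at 33, Bsus4 ends at 34.
Beat 34 falls within Bsus4.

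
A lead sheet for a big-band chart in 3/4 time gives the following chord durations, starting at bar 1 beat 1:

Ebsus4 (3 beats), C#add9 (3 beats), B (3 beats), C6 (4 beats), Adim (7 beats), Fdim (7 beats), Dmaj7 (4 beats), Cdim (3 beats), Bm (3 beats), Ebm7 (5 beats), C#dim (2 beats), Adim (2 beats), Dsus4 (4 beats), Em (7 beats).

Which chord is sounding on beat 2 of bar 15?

Beat 2 of bar 15 is beat (15−1)×3 + 2 = 44 overall.
Running totals: Ebsus4 ends at 3, C#add9 ends at 6, B ends at 9, C6 ends at 13, Adim ends at 20, Fdim ends at 27, Dmaj7 ends at 31, Cdim ends at 34, Bm ends at 37, Ebm7 ends at 42, C#dim ends at 44.
Beat 44 falls within C#dim.

C#dim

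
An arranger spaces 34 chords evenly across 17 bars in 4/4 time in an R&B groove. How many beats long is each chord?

17 bars × 4 beats/bar = 68 beats total.
68 beats ÷ 34 chords = 2 beats per chord.
(That is a half note.)

2 beats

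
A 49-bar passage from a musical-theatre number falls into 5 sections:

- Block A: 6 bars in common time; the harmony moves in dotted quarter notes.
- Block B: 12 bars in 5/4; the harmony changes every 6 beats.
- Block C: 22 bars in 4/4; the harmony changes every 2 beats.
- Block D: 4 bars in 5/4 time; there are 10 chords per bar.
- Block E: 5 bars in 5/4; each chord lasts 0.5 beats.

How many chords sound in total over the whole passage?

160 chords

A: 6·4 = 24 beats, 24/1.5 = 16 chords.
B: 12·5 = 60 beats, 60/6 = 10 chords.
C: 22·4 = 88 beats, 88/2 = 44 chords.
D: 4·5 = 20 beats, 20/0.5 = 40 chords.
E: 5·5 = 25 beats, 25/0.5 = 50 chords.
Total: 16 + 10 + 44 + 40 + 50 = 160.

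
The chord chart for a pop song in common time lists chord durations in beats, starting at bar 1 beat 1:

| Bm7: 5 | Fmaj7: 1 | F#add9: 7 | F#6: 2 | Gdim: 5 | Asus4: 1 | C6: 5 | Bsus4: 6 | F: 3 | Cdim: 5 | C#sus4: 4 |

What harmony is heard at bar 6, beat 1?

Asus4

Beat 1 of bar 6 is beat (6−1)×4 + 1 = 21 overall.
Running totals: Bm7 ends at 5, Fmaj7 ends at 6, F#add9 ends at 13, F#6 ends at 15, Gdim ends at 20, Asus4 ends at 21.
Beat 21 falls within Asus4.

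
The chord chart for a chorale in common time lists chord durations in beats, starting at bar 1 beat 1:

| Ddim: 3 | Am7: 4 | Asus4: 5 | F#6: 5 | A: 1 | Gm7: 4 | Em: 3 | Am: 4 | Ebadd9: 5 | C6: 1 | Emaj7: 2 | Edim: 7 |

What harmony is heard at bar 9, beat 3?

Beat 3 of bar 9 is beat (9−1)×4 + 3 = 35 overall.
Running totals: Ddim ends at 3, Am7 ends at 7, Asus4 ends at 12, F#6 ends at 17, A ends at 18, Gm7 ends at 22, Em ends at 25, Am ends at 29, Ebadd9 ends at 34, C6 ends at 35.
Beat 35 falls within C6.

C6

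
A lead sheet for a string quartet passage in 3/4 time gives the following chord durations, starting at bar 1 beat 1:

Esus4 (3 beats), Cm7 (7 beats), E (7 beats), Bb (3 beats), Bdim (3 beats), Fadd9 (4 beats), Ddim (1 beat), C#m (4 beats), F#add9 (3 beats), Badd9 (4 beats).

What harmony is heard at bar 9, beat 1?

Beat 1 of bar 9 is beat (9−1)×3 + 1 = 25 overall.
Running totals: Esus4 ends at 3, Cm7 ends at 10, E ends at 17, Bb ends at 20, Bdim ends at 23, Fadd9 ends at 27.
Beat 25 falls within Fadd9.

Fadd9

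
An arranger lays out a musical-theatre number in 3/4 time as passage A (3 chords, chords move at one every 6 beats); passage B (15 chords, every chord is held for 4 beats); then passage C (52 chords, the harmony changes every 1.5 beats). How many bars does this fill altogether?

52 bars

A: 3 × 6 = 18 beats = 6 bars.
B: 15 × 4 = 60 beats = 20 bars.
C: 52 × 1.5 = 78 beats = 26 bars.
Total: 6 + 20 + 26 = 52 bars.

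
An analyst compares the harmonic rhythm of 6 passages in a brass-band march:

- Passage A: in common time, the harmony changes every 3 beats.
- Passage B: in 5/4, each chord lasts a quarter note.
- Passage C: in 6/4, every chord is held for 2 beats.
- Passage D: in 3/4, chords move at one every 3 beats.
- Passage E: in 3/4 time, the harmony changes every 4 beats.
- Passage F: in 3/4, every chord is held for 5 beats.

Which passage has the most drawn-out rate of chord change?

Passage F

A: 4/3 = 4/3 chords/bar.
B: 5/1 = 5 chords/bar.
C: 6/2 = 3 chords/bar.
D: 3/3 = 1 chord/bar.
E: 3/4 = 0.75 chords/bar.
F: 3/5 = 0.6 chords/bar.
Slowest is F at 0.6 chords/bar.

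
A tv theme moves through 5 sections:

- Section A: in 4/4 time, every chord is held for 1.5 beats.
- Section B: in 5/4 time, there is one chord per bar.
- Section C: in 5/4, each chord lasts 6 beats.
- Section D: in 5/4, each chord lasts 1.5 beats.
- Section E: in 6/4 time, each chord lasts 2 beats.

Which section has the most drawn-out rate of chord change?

Section C

A: 4/1.5 = 8/3 chords/bar.
B: 5/5 = 1 chord/bar.
C: 5/6 = 5/6 chords/bar.
D: 5/1.5 = 10/3 chords/bar.
E: 6/2 = 3 chords/bar.
Slowest is C at 5/6 chords/bar.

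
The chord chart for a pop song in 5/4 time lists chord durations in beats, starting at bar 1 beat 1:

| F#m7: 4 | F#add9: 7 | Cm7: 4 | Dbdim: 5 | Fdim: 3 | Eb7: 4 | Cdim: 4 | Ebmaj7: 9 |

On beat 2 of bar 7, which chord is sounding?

Beat 2 of bar 7 is beat (7−1)×5 + 2 = 32 overall.
Running totals: F#m7 ends at 4, F#add9 ends at 11, Cm7 ends at 15, Dbdim ends at 20, Fdim ends at 23, Eb7 ends at 27, Cdim ends at 31, Ebmaj7 ends at 40.
Beat 32 falls within Ebmaj7.

Ebmaj7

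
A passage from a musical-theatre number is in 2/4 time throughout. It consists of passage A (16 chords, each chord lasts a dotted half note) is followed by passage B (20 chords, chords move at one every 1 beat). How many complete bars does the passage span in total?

34 bars

A: 16 × 3 = 48 beats = 24 bars.
B: 20 × 1 = 20 beats = 10 bars.
Total: 24 + 10 = 34 bars.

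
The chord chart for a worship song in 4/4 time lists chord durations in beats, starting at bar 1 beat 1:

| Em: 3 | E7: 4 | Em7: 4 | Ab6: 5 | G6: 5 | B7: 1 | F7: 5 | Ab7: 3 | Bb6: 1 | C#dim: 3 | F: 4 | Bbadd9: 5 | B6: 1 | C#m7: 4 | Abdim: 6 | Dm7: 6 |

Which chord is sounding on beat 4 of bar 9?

Beat 4 of bar 9 is beat (9−1)×4 + 4 = 36 overall.
Running totals: Em ends at 3, E7 ends at 7, Em7 ends at 11, Ab6 ends at 16, G6 ends at 21, B7 ends at 22, F7 ends at 27, Ab7 ends at 30, Bb6 ends at 31, C#dim ends at 34, F ends at 38.
Beat 36 falls within F.

F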